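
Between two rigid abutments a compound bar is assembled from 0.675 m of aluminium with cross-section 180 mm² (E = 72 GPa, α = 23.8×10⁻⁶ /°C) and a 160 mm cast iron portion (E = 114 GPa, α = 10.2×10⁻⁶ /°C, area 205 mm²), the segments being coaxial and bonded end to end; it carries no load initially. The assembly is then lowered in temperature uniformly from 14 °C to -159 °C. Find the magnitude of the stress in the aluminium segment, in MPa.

σ ≈ 289 MPa (tensile)

Free thermal contraction of the whole bar: Σ αᵢΔT Lᵢ = 23.8×10⁻⁶×173×675 + 10.2×10⁻⁶×173×160 = 3.062 mm.
The rigid supports impose zero overall length change; the single axial force P common to all segments must satisfy P Σ Lᵢ/(AᵢEᵢ) = δ_free.
The series flexibility is Σ Lᵢ/(AᵢEᵢ) = 675/(180×72×10³) + 160/(205×114×10³) = 5.893×10⁻⁵ mm/N.
P = 3.062 / 5.893×10⁻⁵ = 51950 N = 51.95 kN, tensile.
σ_{aluminium} = P / A = 51950 / 180 = 288.6 MPa.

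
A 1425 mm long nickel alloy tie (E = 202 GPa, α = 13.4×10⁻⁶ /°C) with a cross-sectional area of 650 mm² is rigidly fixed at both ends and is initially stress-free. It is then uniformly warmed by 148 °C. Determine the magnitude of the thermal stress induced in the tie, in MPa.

σ ≈ 401 MPa (compressive)

With length fixed, the mechanical strain must cancel the thermal strain αΔT = 13.4×10⁻⁶ × 148 = 1983.2×10⁻⁶.
The stress required to suppress this strain is σ = Eε = 202×10³ × 1983.2×10⁻⁶ = 400.6 MPa, compressive since the tie is trying to expand.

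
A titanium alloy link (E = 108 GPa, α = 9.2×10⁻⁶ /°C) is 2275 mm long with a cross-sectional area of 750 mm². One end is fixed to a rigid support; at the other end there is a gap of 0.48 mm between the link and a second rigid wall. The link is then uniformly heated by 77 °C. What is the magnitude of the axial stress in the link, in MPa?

If the wall were absent the link would grow by αΔT L = 9.2×10⁻⁶ × 77 × 2275 = 1.612 mm.
This exceeds the 0.48 mm gap, so the wall pushes back. The portion of expansion that must be recovered elastically is δ_free − gap = 1.612 − 0.48 = 1.132 mm.
So σ = E(δ_free − g)/L = 108×10³ × 1.132/2275 = 53.72 MPa.

σ ≈ 53.7 MPa (compressive)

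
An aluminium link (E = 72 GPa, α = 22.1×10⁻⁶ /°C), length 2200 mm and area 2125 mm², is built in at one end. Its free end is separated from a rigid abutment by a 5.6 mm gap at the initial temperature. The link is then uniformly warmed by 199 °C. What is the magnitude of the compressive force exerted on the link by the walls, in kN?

Free thermal elongation = αΔT L = 22.1×10⁻⁶ × 199 × 2200 = 9.675 mm.
After closing the 5.6 mm clearance, 9.675 − 5.6 = 4.075 mm of expansion remains to be suppressed by the wall.
Compatibility: PL/(AE) = 4.075 mm, so σ = P/A = E × (4.075/2200) = 133.4 MPa.
Force on the wall = σA = 133.4 × 2125 mm² = 283.4 kN.

P ≈ 283 kN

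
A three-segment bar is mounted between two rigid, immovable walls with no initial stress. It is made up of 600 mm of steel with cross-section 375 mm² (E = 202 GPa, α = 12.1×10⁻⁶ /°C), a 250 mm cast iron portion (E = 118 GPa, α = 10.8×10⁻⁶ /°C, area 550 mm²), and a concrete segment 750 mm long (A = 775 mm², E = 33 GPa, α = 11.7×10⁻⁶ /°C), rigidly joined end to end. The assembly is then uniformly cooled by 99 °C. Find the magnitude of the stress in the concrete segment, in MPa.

With the walls removed the bar would change length by δ_free = Σ αᵢΔT Lᵢ = 12.1×10⁻⁶×99×600 + 10.8×10⁻⁶×99×250 + 11.7×10⁻⁶×99×750 = 1.855 mm.
The walls prevent any net length change, so an axial force P (same in every segment) develops. Compatibility: P · Σ Lᵢ/(AᵢEᵢ) = δ_free.
Σ Lᵢ/(AᵢEᵢ) = 600/(375×202×10³) + 250/(550×118×10³) + 750/(775×33×10³) = 4.11×10⁻⁵ mm/N.
Hence P = δ_free / Σ(L/AE) = 1.855/4.11×10⁻⁵ = 45.13 kN (tensile).
σ_{concrete} = P / A = 45130 / 775 = 58.23 MPa.

σ ≈ 58.2 MPa (tensile)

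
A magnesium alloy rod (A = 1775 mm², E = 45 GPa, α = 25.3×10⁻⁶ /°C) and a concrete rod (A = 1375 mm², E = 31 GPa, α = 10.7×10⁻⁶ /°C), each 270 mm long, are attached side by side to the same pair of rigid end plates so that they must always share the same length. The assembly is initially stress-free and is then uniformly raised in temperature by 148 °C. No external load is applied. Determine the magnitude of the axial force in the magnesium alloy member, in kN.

P ≈ 60.1 kN (compressive in the magnesium alloy)

Both members must finish at the same length. With the larger α, the magnesium alloy tends to over-expand; the plates restrain it, putting the magnesium alloy in compression and the concrete in tension. With no external load the two internal forces are equal and opposite, magnitude P.
Equating the net (thermal + elastic) strains gives |α₁ − α₂|·ΔT = P·[1/(A₁E₁) + 1/(A₂E₂)].
|α₁ − α₂|·ΔT = 14.6×10⁻⁶ × 148 = 0.002161.
1/(A₁E₁) + 1/(A₂E₂) = 1/(1775×45×10³) + 1/(1375×31×10³) = 3.598×10⁻⁸ N⁻¹.
P = 0.002161 / 3.598×10⁻⁸ = 60060 N = 60.06 kN.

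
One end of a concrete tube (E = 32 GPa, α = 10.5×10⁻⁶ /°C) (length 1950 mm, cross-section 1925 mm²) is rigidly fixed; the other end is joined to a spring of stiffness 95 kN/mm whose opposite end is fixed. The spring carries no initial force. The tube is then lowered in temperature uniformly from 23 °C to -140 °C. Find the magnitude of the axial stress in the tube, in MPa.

The unrestrained thermal change is αΔT L = 10.5×10⁻⁶ × 163 × 1950 = 3.337 mm.
With a force P in the spring, the elastic change of the tube is PL/(AE) and that of the spring is P/k; compatibility requires their sum to equal δ_free.
P [ L/(AE) + 1/k ] = δ_free → P [ 1950/(1925×32×10³) + 1/(95×10³) ] = 3.337.
P = 3.337 / 4.218×10⁻⁵ = 79120 N.
σ = P/A = 79120/1925 = 41.1 MPa.

σ ≈ 41.1 MPa (tensile)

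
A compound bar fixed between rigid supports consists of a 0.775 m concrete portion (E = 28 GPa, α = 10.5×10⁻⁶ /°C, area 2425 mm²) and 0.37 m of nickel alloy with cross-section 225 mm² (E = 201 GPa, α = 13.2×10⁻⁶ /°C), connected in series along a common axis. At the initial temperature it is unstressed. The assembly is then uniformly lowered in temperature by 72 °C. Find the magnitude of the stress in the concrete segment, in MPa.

σ ≈ 19.7 MPa (tensile)

If the supports were absent, the total length change would be Σ αᵢΔT Lᵢ = 10.5×10⁻⁶×72×775 + 13.2×10⁻⁶×72×370 = 0.9375 mm.
Since the ends are fixed, an axial force P builds up, equal in every segment, with P · Σ Lᵢ/(AᵢEᵢ) = δ_free.
The series flexibility is Σ Lᵢ/(AᵢEᵢ) = 775/(2425×28×10³) + 370/(225×201×10³) = 1.96×10⁻⁵ mm/N.
Hence P = δ_free / Σ(L/AE) = 0.9375/1.96×10⁻⁵ = 47.85 kN (tensile).
σ_{concrete} = P / A = 47850 / 2425 = 19.73 MPa.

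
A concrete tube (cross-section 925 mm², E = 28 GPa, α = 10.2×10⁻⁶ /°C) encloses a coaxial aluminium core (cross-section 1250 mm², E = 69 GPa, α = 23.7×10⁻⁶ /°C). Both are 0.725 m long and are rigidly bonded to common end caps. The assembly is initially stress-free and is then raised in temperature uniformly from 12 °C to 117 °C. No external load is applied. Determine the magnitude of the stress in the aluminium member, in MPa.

The aluminium has the larger α, so on heating it would change length more than the concrete if both were free. The rigid plates force a common final length, so the aluminium is put into compression and the concrete into tension, with equal and opposite forces P (no external load).
Equating the net (thermal + elastic) strains gives |α₁ − α₂|·ΔT = P·[1/(A₁E₁) + 1/(A₂E₂)].
|α₁ − α₂|·ΔT = 13.5×10⁻⁶ × 105 = 0.001417.
1/(A₁E₁) + 1/(A₂E₂) = 1/(925×28×10³) + 1/(1250×69×10³) = 5.02×10⁻⁸ N⁻¹.
P = 0.001417 / 5.02×10⁻⁸ = 28230 N = 28.23 kN.
σ_{aluminium} = P/A₂ = 28230/1250 = 22.59 MPa, compressive.

σ ≈ 22.6 MPa (compressive)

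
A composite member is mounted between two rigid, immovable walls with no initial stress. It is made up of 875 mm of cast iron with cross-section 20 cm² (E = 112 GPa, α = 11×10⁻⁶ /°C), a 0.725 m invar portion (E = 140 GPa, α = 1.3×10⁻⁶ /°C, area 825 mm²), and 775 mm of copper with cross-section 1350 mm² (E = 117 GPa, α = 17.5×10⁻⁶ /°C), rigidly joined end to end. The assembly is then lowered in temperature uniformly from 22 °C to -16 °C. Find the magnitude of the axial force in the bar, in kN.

With the walls removed the bar would change length by δ_free = Σ αᵢΔT Lᵢ = 11×10⁻⁶×38×875 + 1.3×10⁻⁶×38×725 + 17.5×10⁻⁶×38×775 = 0.9169 mm.
The walls prevent any net length change, so an axial force P (same in every segment) develops. Compatibility: P · Σ Lᵢ/(AᵢEᵢ) = δ_free.
Σ Lᵢ/(AᵢEᵢ) = 875/(2000×112×10³) + 725/(825×140×10³) + 775/(1350×117×10³) = 1.509×10⁻⁵ mm/N.
P = 0.9169 / 1.509×10⁻⁵ = 60770 N = 60.77 kN, tensile.

P ≈ 60.8 kN (tensile)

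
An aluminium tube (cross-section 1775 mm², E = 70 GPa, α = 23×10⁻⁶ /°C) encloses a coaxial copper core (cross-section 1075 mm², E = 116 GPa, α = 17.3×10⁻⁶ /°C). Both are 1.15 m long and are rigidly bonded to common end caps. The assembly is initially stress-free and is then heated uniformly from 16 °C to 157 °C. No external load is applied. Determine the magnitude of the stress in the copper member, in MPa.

σ ≈ 46.5 MPa (tensile)

Equilibrium of a rigid end plate with no external load gives equal and opposite internal forces ±P in the two members. Since α_{aluminium} > α_{copper}, heating drives the aluminium into compression and the copper into tension.
Equating the net (thermal + elastic) strains gives |α₁ − α₂|·ΔT = P·[1/(A₁E₁) + 1/(A₂E₂)].
|α₁ − α₂|·ΔT = 5.7×10⁻⁶ × 141 = 0.0008037.
1/(A₁E₁) + 1/(A₂E₂) = 1/(1775×70×10³) + 1/(1075×116×10³) = 1.607×10⁻⁸ N⁻¹.
So P = 0.0008037 / 1.607×10⁻⁸ = 50.02 kN.
σ_{copper} = P/A₂ = 50020/1075 = 46.53 MPa, tensile.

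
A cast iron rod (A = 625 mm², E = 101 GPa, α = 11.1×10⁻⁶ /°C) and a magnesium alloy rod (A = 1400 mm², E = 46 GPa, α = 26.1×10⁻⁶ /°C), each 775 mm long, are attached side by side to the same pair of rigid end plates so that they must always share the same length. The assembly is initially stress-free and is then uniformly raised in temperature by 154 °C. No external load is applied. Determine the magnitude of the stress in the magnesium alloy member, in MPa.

Both members must finish at the same length. With the larger α, the magnesium alloy tends to over-expand; the plates restrain it, putting the magnesium alloy in compression and the cast iron in tension. With no external load the two internal forces are equal and opposite, magnitude P.
Equating the net (thermal + elastic) strains gives |α₁ − α₂|·ΔT = P·[1/(A₁E₁) + 1/(A₂E₂)].
|α₁ − α₂|·ΔT = 15×10⁻⁶ × 154 = 0.00231.
1/(A₁E₁) + 1/(A₂E₂) = 1/(625×101×10³) + 1/(1400×46×10³) = 3.137×10⁻⁸ N⁻¹.
P = 0.00231 / 3.137×10⁻⁸ = 73640 N = 73.64 kN.
σ_{magnesium alloy} = P/A₂ = 73640/1400 = 52.6 MPa, compressive.

σ ≈ 52.6 MPa (compressive)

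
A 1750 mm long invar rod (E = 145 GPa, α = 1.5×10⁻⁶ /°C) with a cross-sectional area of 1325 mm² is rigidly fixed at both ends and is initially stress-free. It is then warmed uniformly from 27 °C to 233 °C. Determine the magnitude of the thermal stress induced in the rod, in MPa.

The supports are rigid, so the total axial strain is zero. The restrained thermal strain is ε = αΔT = 1.5×10⁻⁶ × 206 = 309×10⁻⁶.
Hence σ = E·αΔT = 145×10³ × 309×10⁻⁶ = 44.8 MPa, compressive.

σ ≈ 44.8 MPa (compressive)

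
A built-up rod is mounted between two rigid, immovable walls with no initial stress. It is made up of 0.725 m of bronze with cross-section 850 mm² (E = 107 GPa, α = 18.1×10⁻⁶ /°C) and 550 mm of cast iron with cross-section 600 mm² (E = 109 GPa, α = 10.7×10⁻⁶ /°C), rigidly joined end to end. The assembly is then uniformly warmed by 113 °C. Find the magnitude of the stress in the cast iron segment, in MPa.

σ ≈ 219 MPa (compressive)

Free thermal expansion of the whole bar: Σ αᵢΔT Lᵢ = 18.1×10⁻⁶×113×725 + 10.7×10⁻⁶×113×550 = 2.148 mm.
The walls prevent any net length change, so an axial force P (same in every segment) develops. Compatibility: P · Σ Lᵢ/(AᵢEᵢ) = δ_free.
The series flexibility is Σ Lᵢ/(AᵢEᵢ) = 725/(850×107×10³) + 550/(600×109×10³) = 1.638×10⁻⁵ mm/N.
Hence P = δ_free / Σ(L/AE) = 2.148/1.638×10⁻⁵ = 131.1 kN (compressive).
σ_{cast iron} = P / A = 131100 / 600 = 218.5 MPa.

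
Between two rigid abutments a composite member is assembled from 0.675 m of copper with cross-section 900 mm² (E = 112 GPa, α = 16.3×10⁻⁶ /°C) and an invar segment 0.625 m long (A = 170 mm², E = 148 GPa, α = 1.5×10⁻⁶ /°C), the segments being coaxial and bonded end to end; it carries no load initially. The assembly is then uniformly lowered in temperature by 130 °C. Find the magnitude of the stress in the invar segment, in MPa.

Free thermal contraction of the whole bar: Σ αᵢΔT Lᵢ = 16.3×10⁻⁶×130×675 + 1.5×10⁻⁶×130×625 = 1.552 mm.
Since the ends are fixed, an axial force P builds up, equal in every segment, with P · Σ Lᵢ/(AᵢEᵢ) = δ_free.
Σ Lᵢ/(AᵢEᵢ) = 675/(900×112×10³) + 625/(170×148×10³) = 3.154×10⁻⁵ mm/N.
P = 1.552 / 3.154×10⁻⁵ = 49220 N = 49.22 kN, tensile.
σ_{invar} = P / A = 49220 / 170 = 289.5 MPa.

σ ≈ 290 MPa (tensile)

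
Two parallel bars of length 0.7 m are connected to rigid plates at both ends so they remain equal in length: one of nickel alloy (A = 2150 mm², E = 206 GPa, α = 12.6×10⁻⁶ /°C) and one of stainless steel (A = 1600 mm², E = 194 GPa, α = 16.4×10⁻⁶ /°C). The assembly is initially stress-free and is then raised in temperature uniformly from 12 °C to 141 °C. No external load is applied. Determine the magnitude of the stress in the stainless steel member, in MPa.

σ ≈ 55.9 MPa (compressive)

Equilibrium of a rigid end plate with no external load gives equal and opposite internal forces ±P in the two members. Since α_{stainless steel} > α_{nickel alloy}, heating drives the stainless steel into compression and the nickel alloy into tension.
Compatibility of the two members (thermal + elastic change equal): (α₁ − α₂)ΔT = P·[1/(A₁E₁) + 1/(A₂E₂)].
|α₁ − α₂|·ΔT = 3.8×10⁻⁶ × 129 = 0.0004902.
1/(A₁E₁) + 1/(A₂E₂) = 1/(2150×206×10³) + 1/(1600×194×10³) = 5.479×10⁻⁹ N⁻¹.
P = 0.0004902 / 5.479×10⁻⁹ = 89460 N = 89.46 kN.
σ_{stainless steel} = P/A₂ = 89460/1600 = 55.91 MPa, compressive.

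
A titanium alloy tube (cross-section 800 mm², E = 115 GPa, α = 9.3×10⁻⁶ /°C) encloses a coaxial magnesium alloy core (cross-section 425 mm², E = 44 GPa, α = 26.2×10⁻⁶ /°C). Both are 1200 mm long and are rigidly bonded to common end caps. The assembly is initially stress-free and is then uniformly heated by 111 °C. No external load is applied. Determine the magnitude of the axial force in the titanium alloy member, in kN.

P ≈ 29.2 kN (tensile in the titanium alloy)

Equilibrium of a rigid end plate with no external load gives equal and opposite internal forces ±P in the two members. Since α_{magnesium alloy} > α_{titanium alloy}, heating drives the magnesium alloy into compression and the titanium alloy into tension.
Equating the net (thermal + elastic) strains gives |α₁ − α₂|·ΔT = P·[1/(A₁E₁) + 1/(A₂E₂)].
|α₁ − α₂|·ΔT = 16.9×10⁻⁶ × 111 = 0.001876.
1/(A₁E₁) + 1/(A₂E₂) = 1/(800×115×10³) + 1/(425×44×10³) = 6.435×10⁻⁸ N⁻¹.
So P = 0.001876 / 6.435×10⁻⁸ = 29.15 kN.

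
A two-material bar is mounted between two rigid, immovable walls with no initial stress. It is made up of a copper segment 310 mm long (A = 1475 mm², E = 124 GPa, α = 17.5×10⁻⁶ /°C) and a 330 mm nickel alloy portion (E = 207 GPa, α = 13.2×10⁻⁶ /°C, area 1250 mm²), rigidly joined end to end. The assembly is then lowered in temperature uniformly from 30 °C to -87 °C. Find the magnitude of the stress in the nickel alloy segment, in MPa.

σ ≈ 308 MPa (tensile)

With the walls removed the bar would change length by δ_free = Σ αᵢΔT Lᵢ = 17.5×10⁻⁶×117×310 + 13.2×10⁻⁶×117×330 = 1.144 mm.
The walls prevent any net length change, so an axial force P (same in every segment) develops. Compatibility: P · Σ Lᵢ/(AᵢEᵢ) = δ_free.
The series flexibility is Σ Lᵢ/(AᵢEᵢ) = 310/(1475×124×10³) + 330/(1250×207×10³) = 2.97×10⁻⁶ mm/N.
So P = 1.144 / 2.97×10⁻⁶ = 385.3 kN, tensile.
σ_{nickel alloy} = P / A = 385300 / 1250 = 308.2 MPa.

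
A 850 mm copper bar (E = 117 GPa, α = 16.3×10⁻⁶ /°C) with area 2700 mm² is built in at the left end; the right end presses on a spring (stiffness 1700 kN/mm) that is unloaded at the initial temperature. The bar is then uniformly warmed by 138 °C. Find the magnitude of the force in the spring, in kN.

The unrestrained thermal change is αΔT L = 16.3×10⁻⁶ × 138 × 850 = 1.912 mm.
With a force P in the spring, the elastic change of the bar is PL/(AE) and that of the spring is P/k; compatibility requires their sum to equal δ_free.
So P = δ_free / [L/(AE) + 1/k] = 1.912 / [ 850/(2700×117×10³) + 1/(1700×10³) ].
P = 1.912 / 3.279×10⁻⁶ = 583100 N.

P ≈ 583 kN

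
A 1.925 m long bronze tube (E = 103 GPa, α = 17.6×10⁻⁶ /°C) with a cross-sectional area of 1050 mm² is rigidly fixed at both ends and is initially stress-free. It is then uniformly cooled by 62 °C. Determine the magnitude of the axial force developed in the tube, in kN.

P ≈ 118 kN (tensile)

Full restraint means ε = 0, so the stress is σ = EαΔT = 103×10³ × 17.6×10⁻⁶ × 62 = 112.4 MPa.
Axial force P = σA = 112.4 × 1050 = 118000 N = 118 kN, tensile.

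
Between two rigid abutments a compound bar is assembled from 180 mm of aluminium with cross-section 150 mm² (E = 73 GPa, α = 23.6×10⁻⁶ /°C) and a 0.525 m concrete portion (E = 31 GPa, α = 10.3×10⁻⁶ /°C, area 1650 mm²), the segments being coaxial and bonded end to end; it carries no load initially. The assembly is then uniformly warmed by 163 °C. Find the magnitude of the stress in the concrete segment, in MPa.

σ ≈ 35.7 MPa (compressive)

If the supports were absent, the total length change would be Σ αᵢΔT Lᵢ = 23.6×10⁻⁶×163×180 + 10.3×10⁻⁶×163×525 = 1.574 mm.
The rigid supports impose zero overall length change; the single axial force P common to all segments must satisfy P Σ Lᵢ/(AᵢEᵢ) = δ_free.
Σ Lᵢ/(AᵢEᵢ) = 180/(150×73×10³) + 525/(1650×31×10³) = 2.67×10⁻⁵ mm/N.
P = 1.574 / 2.67×10⁻⁵ = 58940 N = 58.94 kN, compressive.
σ_{concrete} = P / A = 58940 / 1650 = 35.72 MPa.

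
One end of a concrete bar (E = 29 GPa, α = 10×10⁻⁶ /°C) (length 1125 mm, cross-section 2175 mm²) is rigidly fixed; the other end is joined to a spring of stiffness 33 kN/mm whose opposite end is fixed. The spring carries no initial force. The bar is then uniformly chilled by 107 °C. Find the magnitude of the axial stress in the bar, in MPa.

σ ≈ 11.5 MPa (tensile)

The unrestrained thermal change is αΔT L = 10×10⁻⁶ × 107 × 1125 = 1.204 mm.
Let P be the tensile force in the spring. The bar extends elastically by PL/(AE) and the spring stretches by P/k; together these equal δ_free.
So P = δ_free / [L/(AE) + 1/k] = 1.204 / [ 1125/(2175×29×10³) + 1/(33×10³) ].
P = 1.204 / 4.814×10⁻⁵ = 25010 N.
σ = P/A = 25010/2175 = 11.5 MPa.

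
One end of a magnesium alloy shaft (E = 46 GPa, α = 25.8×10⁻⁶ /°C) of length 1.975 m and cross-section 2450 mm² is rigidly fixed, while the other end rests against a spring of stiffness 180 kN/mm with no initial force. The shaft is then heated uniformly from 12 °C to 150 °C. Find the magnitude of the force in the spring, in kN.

P ≈ 305 kN

The unrestrained thermal change is αΔT L = 25.8×10⁻⁶ × 138 × 1975 = 7.032 mm.
Let P be the compressive force at the spring. The shaft shortens elastically by PL/(AE) and the spring compresses by P/k; together these equal δ_free.
So P = δ_free / [L/(AE) + 1/k] = 7.032 / [ 1975/(2450×46×10³) + 1/(180×10³) ].
P = 7.032 / 2.308×10⁻⁵ = 304700 N.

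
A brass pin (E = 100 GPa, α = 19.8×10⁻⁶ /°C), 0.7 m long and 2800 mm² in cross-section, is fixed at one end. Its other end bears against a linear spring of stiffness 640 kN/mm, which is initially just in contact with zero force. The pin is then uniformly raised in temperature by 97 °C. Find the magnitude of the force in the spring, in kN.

Free thermal expansion: δ_free = αΔT L = 19.8×10⁻⁶ × 97 × 700 = 1.344 mm.
With a force P in the spring, the elastic change of the pin is PL/(AE) and that of the spring is P/k; compatibility requires their sum to equal δ_free.
So P = δ_free / [L/(AE) + 1/k] = 1.344 / [ 700/(2800×100×10³) + 1/(640×10³) ].
P = 1.344 / 4.063×10⁻⁶ = 330900 N.

P ≈ 331 kN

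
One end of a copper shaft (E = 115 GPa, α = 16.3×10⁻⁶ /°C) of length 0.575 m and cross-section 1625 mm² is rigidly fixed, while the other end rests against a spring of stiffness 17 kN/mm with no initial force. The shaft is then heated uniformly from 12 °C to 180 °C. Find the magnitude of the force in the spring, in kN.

P ≈ 25.4 kN

The unrestrained thermal change is αΔT L = 16.3×10⁻⁶ × 168 × 575 = 1.575 mm.
With a force P in the spring, the elastic change of the shaft is PL/(AE) and that of the spring is P/k; compatibility requires their sum to equal δ_free.
So P = δ_free / [L/(AE) + 1/k] = 1.575 / [ 575/(1625×115×10³) + 1/(17×10³) ].
P = 1.575 / 6.19×10⁻⁵ = 25440 N.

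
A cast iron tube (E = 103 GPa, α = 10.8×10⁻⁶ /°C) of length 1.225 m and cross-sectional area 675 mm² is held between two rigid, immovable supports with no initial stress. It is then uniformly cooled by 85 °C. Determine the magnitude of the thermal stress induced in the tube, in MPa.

The supports are rigid, so the total axial strain is zero. The restrained thermal strain is ε = αΔT = 10.8×10⁻⁶ × 85 = 918×10⁻⁶.
Hence σ = E·αΔT = 103×10³ × 918×10⁻⁶ = 94.55 MPa, tensile.

σ ≈ 94.6 MPa (tensile)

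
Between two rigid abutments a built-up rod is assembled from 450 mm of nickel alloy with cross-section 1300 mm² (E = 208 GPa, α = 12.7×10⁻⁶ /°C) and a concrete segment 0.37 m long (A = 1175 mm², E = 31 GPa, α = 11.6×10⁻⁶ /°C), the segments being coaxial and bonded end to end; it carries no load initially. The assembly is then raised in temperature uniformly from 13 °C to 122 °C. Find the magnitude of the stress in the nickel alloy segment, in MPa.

With the walls removed the bar would change length by δ_free = Σ αᵢΔT Lᵢ = 12.7×10⁻⁶×109×450 + 11.6×10⁻⁶×109×370 = 1.091 mm.
The walls prevent any net length change, so an axial force P (same in every segment) develops. Compatibility: P · Σ Lᵢ/(AᵢEᵢ) = δ_free.
Σ Lᵢ/(AᵢEᵢ) = 450/(1300×208×10³) + 370/(1175×31×10³) = 1.182×10⁻⁵ mm/N.
P = 1.091 / 1.182×10⁻⁵ = 92270 N = 92.27 kN, compressive.
σ_{nickel alloy} = P / A = 92270 / 1300 = 70.97 MPa.

σ ≈ 71 MPa (compressive)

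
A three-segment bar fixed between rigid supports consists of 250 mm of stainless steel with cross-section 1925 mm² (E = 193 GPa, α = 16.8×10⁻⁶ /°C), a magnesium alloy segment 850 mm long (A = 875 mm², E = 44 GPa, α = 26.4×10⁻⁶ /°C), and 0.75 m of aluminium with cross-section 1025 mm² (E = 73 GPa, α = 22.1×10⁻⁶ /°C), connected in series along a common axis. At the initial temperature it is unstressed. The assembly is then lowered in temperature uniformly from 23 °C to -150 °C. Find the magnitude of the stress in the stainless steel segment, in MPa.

If the supports were absent, the total length change would be Σ αᵢΔT Lᵢ = 16.8×10⁻⁶×173×250 + 26.4×10⁻⁶×173×850 + 22.1×10⁻⁶×173×750 = 7.476 mm.
Since the ends are fixed, an axial force P builds up, equal in every segment, with P · Σ Lᵢ/(AᵢEᵢ) = δ_free.
Σ Lᵢ/(AᵢEᵢ) = 250/(1925×193×10³) + 850/(875×44×10³) + 750/(1025×73×10³) = 3.277×10⁻⁵ mm/N.
So P = 7.476 / 3.277×10⁻⁵ = 228.1 kN, tensile.
σ_{stainless steel} = P / A = 228100 / 1925 = 118.5 MPa.

σ ≈ 118 MPa (tensile)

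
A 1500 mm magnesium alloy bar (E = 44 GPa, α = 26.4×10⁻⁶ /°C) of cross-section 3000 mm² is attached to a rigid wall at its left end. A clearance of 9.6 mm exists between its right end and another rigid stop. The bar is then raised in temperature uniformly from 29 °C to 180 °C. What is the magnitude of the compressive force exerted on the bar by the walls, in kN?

If the wall were absent the bar would grow by αΔT L = 26.4×10⁻⁶ × 151 × 1500 = 5.98 mm.
Since δ_free = 5.98 mm is less than the 9.6 mm gap, the bar never touches the wall. No axial force develops.

P ≈ 0 kN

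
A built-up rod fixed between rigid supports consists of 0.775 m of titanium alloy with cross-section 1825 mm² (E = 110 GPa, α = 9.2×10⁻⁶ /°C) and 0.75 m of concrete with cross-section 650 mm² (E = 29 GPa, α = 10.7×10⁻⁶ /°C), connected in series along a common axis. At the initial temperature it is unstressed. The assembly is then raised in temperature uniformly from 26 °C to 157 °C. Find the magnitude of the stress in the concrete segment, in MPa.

If the supports were absent, the total length change would be Σ αᵢΔT Lᵢ = 9.2×10⁻⁶×131×775 + 10.7×10⁻⁶×131×750 = 1.985 mm.
The walls prevent any net length change, so an axial force P (same in every segment) develops. Compatibility: P · Σ Lᵢ/(AᵢEᵢ) = δ_free.
Σ Lᵢ/(AᵢEᵢ) = 775/(1825×110×10³) + 750/(650×29×10³) = 4.365×10⁻⁵ mm/N.
Hence P = δ_free / Σ(L/AE) = 1.985/4.365×10⁻⁵ = 45.48 kN (compressive).
σ_{concrete} = P / A = 45480 / 650 = 69.98 MPa.

σ ≈ 70 MPa (compressive)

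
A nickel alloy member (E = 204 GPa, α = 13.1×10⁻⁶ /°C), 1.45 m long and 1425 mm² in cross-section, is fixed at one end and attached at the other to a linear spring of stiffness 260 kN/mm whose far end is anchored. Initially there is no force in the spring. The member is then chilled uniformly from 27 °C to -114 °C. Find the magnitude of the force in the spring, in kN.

P ≈ 303 kN

Free thermal contraction: δ_free = αΔT L = 13.1×10⁻⁶ × 141 × 1450 = 2.678 mm.
Let P be the tensile force in the spring. The member extends elastically by PL/(AE) and the spring stretches by P/k; together these equal δ_free.
So P = δ_free / [L/(AE) + 1/k] = 2.678 / [ 1450/(1425×204×10³) + 1/(260×10³) ].
P = 2.678 / 8.834×10⁻⁶ = 303200 N.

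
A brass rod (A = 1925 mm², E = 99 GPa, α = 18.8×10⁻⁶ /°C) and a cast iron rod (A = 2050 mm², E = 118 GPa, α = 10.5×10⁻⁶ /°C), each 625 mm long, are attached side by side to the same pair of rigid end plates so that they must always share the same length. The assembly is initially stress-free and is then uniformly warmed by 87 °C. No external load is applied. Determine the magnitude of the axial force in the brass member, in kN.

The brass has the larger α, so on heating it would change length more than the cast iron if both were free. The rigid plates force a common final length, so the brass is put into compression and the cast iron into tension, with equal and opposite forces P (no external load).
Setting the final lengths equal and cancelling L: (α₁ − α₂)ΔT = P/(A₁E₁) + P/(A₂E₂).
|α₁ − α₂|·ΔT = 8.3×10⁻⁶ × 87 = 0.0007221.
1/(A₁E₁) + 1/(A₂E₂) = 1/(1925×99×10³) + 1/(2050×118×10³) = 9.381×10⁻⁹ N⁻¹.
P = 0.0007221 / 9.381×10⁻⁹ = 76970 N = 76.97 kN.

P ≈ 77 kN (compressive in the brass)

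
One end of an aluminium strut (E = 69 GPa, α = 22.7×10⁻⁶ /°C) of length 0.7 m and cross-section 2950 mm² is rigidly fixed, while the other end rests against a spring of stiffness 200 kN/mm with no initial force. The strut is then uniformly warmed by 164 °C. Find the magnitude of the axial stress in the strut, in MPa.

The unrestrained thermal change is αΔT L = 22.7×10⁻⁶ × 164 × 700 = 2.606 mm.
Let P be the compressive force at the spring. The strut shortens elastically by PL/(AE) and the spring compresses by P/k; together these equal δ_free.
P [ L/(AE) + 1/k ] = δ_free → P [ 700/(2950×69×10³) + 1/(200×10³) ] = 2.606.
P = 2.606 / 8.439×10⁻⁶ = 308800 N.
σ = P/A = 308800/2950 = 104.7 MPa.

σ ≈ 105 MPa (compressive)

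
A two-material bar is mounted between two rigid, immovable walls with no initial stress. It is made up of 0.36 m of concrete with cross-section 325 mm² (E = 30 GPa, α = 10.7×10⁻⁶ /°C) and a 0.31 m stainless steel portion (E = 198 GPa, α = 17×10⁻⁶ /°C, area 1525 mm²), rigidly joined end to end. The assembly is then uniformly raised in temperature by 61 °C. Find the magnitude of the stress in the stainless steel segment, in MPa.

σ ≈ 9.61 MPa (compressive)

Free thermal expansion of the whole bar: Σ αᵢΔT Lᵢ = 10.7×10⁻⁶×61×360 + 17×10⁻⁶×61×310 = 0.5564 mm.
The rigid supports impose zero overall length change; the single axial force P common to all segments must satisfy P Σ Lᵢ/(AᵢEᵢ) = δ_free.
Σ Lᵢ/(AᵢEᵢ) = 360/(325×30×10³) + 310/(1525×198×10³) = 3.795×10⁻⁵ mm/N.
Hence P = δ_free / Σ(L/AE) = 0.5564/3.795×10⁻⁵ = 14.66 kN (compressive).
σ_{stainless steel} = P / A = 14660 / 1525 = 9.615 MPa.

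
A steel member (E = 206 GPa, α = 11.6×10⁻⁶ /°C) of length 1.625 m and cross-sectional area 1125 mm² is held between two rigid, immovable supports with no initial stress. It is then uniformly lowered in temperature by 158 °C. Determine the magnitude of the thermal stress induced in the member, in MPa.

σ ≈ 378 MPa (tensile)

The supports are rigid, so the total axial strain is zero. The restrained thermal strain is ε = αΔT = 11.6×10⁻⁶ × 158 = 1832.8×10⁻⁶.
Hence σ = E·αΔT = 206×10³ × 1832.8×10⁻⁶ = 377.6 MPa, tensile.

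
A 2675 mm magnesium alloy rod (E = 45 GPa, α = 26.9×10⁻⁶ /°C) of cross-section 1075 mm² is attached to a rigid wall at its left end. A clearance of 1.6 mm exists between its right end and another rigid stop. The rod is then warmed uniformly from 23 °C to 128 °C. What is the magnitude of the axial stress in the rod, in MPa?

Unrestrained expansion: δ_free = αΔT L = 26.9×10⁻⁶ × 105 × 2675 = 7.556 mm.
This exceeds the 1.6 mm gap, so the wall pushes back. The portion of expansion that must be recovered elastically is δ_free − gap = 7.556 − 1.6 = 5.956 mm.
So σ = E(δ_free − g)/L = 45×10³ × 5.956/2675 = 100.2 MPa.

σ ≈ 100 MPa (compressive)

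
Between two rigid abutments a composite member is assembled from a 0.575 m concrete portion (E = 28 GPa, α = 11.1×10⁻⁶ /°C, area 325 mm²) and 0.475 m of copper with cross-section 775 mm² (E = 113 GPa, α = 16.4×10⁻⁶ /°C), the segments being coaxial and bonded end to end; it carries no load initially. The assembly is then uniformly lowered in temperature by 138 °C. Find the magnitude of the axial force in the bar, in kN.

Free thermal contraction of the whole bar: Σ αᵢΔT Lᵢ = 11.1×10⁻⁶×138×575 + 16.4×10⁻⁶×138×475 = 1.956 mm.
The walls prevent any net length change, so an axial force P (same in every segment) develops. Compatibility: P · Σ Lᵢ/(AᵢEᵢ) = δ_free.
The series flexibility is Σ Lᵢ/(AᵢEᵢ) = 575/(325×28×10³) + 475/(775×113×10³) = 6.861×10⁻⁵ mm/N.
Hence P = δ_free / Σ(L/AE) = 1.956/6.861×10⁻⁵ = 28.51 kN (tensile).

P ≈ 28.5 kN (tensile)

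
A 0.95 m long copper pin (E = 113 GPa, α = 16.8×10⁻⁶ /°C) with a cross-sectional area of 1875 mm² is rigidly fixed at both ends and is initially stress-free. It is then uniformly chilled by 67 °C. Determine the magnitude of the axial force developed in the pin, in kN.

Full restraint means ε = 0, so the stress is σ = EαΔT = 113×10³ × 16.8×10⁻⁶ × 67 = 127.2 MPa.
P = AEαΔT = 1875 × 113×10³ × 16.8×10⁻⁶ × 67 = 238.5 kN (tensile).

P ≈ 238 kN (tensile)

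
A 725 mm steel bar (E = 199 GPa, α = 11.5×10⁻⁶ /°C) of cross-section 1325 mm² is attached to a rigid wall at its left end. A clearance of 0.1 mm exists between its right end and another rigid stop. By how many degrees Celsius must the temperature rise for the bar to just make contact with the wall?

Contact occurs when the free expansion equals the gap: αΔT L = 0.1 mm.
ΔT = 0.1 / (11.5×10⁻⁶ × 725) = 11.99 °C.

ΔT ≈ 12 °C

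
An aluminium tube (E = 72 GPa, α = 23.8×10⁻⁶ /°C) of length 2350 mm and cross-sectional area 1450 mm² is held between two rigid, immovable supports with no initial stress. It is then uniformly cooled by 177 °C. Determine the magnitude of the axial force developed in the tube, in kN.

The ends cannot move, so σ = EαΔT = 72×10³ × 23.8×10⁻⁶ × 177 = 303.3 MPa.
Then P = σA = 303.3 × 1450 mm² = 439.8 kN, tensile.

P ≈ 440 kN (tensile)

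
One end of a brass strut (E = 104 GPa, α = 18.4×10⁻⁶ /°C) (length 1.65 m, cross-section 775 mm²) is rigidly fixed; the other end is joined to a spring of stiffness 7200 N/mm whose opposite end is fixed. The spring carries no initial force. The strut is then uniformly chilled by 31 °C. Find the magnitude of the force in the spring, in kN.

Free thermal contraction: δ_free = αΔT L = 18.4×10⁻⁶ × 31 × 1650 = 0.9412 mm.
With a force P in the spring, the elastic change of the strut is PL/(AE) and that of the spring is P/k; compatibility requires their sum to equal δ_free.
So P = δ_free / [L/(AE) + 1/k] = 0.9412 / [ 1650/(775×104×10³) + 1/(7200) ].
P = 0.9412 / 0.0001594 = 5906 N.

P ≈ 5.91 kN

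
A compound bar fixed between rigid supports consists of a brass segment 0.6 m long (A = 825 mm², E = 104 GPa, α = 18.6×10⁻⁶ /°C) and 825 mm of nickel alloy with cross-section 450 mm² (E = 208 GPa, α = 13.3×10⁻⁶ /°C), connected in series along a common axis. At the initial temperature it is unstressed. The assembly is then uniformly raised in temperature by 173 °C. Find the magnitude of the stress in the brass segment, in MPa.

σ ≈ 294 MPa (compressive)

Free thermal expansion of the whole bar: Σ αᵢΔT Lᵢ = 18.6×10⁻⁶×173×600 + 13.3×10⁻⁶×173×825 = 3.829 mm.
Since the ends are fixed, an axial force P builds up, equal in every segment, with P · Σ Lᵢ/(AᵢEᵢ) = δ_free.
The series flexibility is Σ Lᵢ/(AᵢEᵢ) = 600/(825×104×10³) + 825/(450×208×10³) = 1.581×10⁻⁵ mm/N.
P = 3.829 / 1.581×10⁻⁵ = 242200 N = 242.2 kN, compressive.
σ_{brass} = P / A = 242200 / 825 = 293.6 MPa.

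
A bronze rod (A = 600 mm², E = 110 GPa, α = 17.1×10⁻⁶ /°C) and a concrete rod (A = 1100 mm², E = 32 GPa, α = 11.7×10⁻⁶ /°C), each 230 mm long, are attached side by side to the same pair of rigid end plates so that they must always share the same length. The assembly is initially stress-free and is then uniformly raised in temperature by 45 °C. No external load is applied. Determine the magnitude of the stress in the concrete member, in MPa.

σ ≈ 5.07 MPa (tensile)

Equilibrium of a rigid end plate with no external load gives equal and opposite internal forces ±P in the two members. Since α_{bronze} > α_{concrete}, heating drives the bronze into compression and the concrete into tension.
Setting the final lengths equal and cancelling L: (α₁ − α₂)ΔT = P/(A₁E₁) + P/(A₂E₂).
|α₁ − α₂|·ΔT = 5.4×10⁻⁶ × 45 = 0.000243.
1/(A₁E₁) + 1/(A₂E₂) = 1/(600×110×10³) + 1/(1100×32×10³) = 4.356×10⁻⁸ N⁻¹.
P = 0.000243 / 4.356×10⁻⁸ = 5578 N = 5.578 kN.
σ_{concrete} = P/A₂ = 5578/1100 = 5.071 MPa, tensile.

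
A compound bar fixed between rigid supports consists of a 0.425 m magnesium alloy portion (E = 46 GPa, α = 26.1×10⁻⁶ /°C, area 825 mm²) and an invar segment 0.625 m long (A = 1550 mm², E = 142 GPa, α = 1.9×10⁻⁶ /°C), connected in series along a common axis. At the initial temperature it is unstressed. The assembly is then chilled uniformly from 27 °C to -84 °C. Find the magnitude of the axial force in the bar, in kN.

P ≈ 97.1 kN (tensile)

If the supports were absent, the total length change would be Σ αᵢΔT Lᵢ = 26.1×10⁻⁶×111×425 + 1.9×10⁻⁶×111×625 = 1.363 mm.
The walls prevent any net length change, so an axial force P (same in every segment) develops. Compatibility: P · Σ Lᵢ/(AᵢEᵢ) = δ_free.
The series flexibility is Σ Lᵢ/(AᵢEᵢ) = 425/(825×46×10³) + 625/(1550×142×10³) = 1.404×10⁻⁵ mm/N.
So P = 1.363 / 1.404×10⁻⁵ = 97.1 kN, tensile.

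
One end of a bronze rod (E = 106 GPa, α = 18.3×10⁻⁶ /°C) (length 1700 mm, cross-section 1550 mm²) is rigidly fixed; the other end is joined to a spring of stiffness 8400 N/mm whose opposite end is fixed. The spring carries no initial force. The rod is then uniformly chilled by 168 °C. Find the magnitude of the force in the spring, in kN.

P ≈ 40.4 kN

The unrestrained thermal change is αΔT L = 18.3×10⁻⁶ × 168 × 1700 = 5.226 mm.
With a force P in the spring, the elastic change of the rod is PL/(AE) and that of the spring is P/k; compatibility requires their sum to equal δ_free.
P [ L/(AE) + 1/k ] = δ_free → P [ 1700/(1550×106×10³) + 1/(8400) ] = 5.226.
P = 5.226 / 0.0001294 = 40390 N.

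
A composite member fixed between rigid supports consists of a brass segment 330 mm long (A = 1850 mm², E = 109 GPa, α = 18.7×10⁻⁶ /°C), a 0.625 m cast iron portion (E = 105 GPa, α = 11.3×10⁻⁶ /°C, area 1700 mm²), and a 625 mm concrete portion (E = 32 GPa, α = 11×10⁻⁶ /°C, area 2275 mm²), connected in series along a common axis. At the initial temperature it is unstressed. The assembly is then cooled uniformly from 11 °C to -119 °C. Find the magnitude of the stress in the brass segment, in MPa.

σ ≈ 103 MPa (tensile)

If the supports were absent, the total length change would be Σ αᵢΔT Lᵢ = 18.7×10⁻⁶×130×330 + 11.3×10⁻⁶×130×625 + 11×10⁻⁶×130×625 = 2.614 mm.
Since the ends are fixed, an axial force P builds up, equal in every segment, with P · Σ Lᵢ/(AᵢEᵢ) = δ_free.
Σ Lᵢ/(AᵢEᵢ) = 330/(1850×109×10³) + 625/(1700×105×10³) + 625/(2275×32×10³) = 1.372×10⁻⁵ mm/N.
Hence P = δ_free / Σ(L/AE) = 2.614/1.372×10⁻⁵ = 190.5 kN (tensile).
σ_{brass} = P / A = 190500 / 1850 = 103 MPa.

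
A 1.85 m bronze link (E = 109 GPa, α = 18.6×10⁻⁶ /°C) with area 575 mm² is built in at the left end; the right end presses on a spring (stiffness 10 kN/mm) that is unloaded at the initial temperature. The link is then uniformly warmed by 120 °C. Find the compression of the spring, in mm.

δ ≈ 3.19 mm

If the spring were absent the link would lengthen by αΔT L = 18.6×10⁻⁶ × 120 × 1850 = 4.129 mm.
With a force P in the spring, the elastic change of the link is PL/(AE) and that of the spring is P/k; compatibility requires their sum to equal δ_free.
P [ L/(AE) + 1/k ] = δ_free → P [ 1850/(575×109×10³) + 1/(10×10³) ] = 4.129.
P = 4.129 / 0.0001295 = 31880 N.
Spring compression = P/k = 31880/(10×10³) = 3.188 mm.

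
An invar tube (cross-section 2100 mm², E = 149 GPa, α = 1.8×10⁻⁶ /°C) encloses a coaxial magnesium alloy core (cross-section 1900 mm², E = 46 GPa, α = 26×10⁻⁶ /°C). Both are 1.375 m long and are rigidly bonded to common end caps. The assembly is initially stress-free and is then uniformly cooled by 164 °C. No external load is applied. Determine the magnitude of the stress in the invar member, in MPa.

σ ≈ 129 MPa (compressive)

Both members must finish at the same length. With the larger α, the magnesium alloy tends to over-contract; the plates restrain it, putting the magnesium alloy in tension and the invar in compression. With no external load the two internal forces are equal and opposite, magnitude P.
Setting the final lengths equal and cancelling L: (α₁ − α₂)ΔT = P/(A₁E₁) + P/(A₂E₂).
|α₁ − α₂|·ΔT = 24.2×10⁻⁶ × 164 = 0.003969.
1/(A₁E₁) + 1/(A₂E₂) = 1/(2100×149×10³) + 1/(1900×46×10³) = 1.464×10⁻⁸ N⁻¹.
So P = 0.003969 / 1.464×10⁻⁸ = 271.1 kN.
σ_{invar} = P/A₁ = 271100/2100 = 129.1 MPa, compressive.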